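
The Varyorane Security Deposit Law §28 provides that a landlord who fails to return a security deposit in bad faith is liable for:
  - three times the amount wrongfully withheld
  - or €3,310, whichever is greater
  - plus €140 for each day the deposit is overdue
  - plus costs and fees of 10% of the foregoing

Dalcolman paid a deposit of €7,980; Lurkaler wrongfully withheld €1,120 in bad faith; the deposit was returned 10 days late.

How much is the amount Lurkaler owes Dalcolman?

€5,236

Trebled: 3 × €1,120 = €3,360
Minimum €3,310: €3,360 meets the minimum, no increase.
Late-return penalty: 10 × €140 = €1,400
Damages plus late penalty: €3,360 + €1,400 = €4,760
Costs and fees: 10% of €4,760 = €476
Total recovery: €4,760 + €476 = €5,236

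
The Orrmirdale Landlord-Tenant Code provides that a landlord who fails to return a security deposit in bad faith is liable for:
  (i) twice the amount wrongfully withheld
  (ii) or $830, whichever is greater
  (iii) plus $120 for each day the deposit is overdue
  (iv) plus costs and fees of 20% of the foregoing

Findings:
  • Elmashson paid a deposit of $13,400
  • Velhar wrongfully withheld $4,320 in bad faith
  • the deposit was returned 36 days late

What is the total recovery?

$15,552

Doubled: 2 × $4,320 = $8,640
Minimum $830: $8,640 meets the minimum, no increase.
Late-return penalty: 36 × $120 = $4,320
Damages plus late penalty: $8,640 + $4,320 = $12,960
Costs and fees: 20% of $12,960 = $2,592
Total recovery: $12,960 + $2,592 = $15,552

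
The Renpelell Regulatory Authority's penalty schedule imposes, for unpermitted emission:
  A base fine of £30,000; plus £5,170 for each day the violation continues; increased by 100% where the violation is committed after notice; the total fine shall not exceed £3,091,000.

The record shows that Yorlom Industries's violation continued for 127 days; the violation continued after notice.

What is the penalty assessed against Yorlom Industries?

£1,373,180

Per-day component: 127 × £5,170 = £656,590
Base plus per-day: £30,000 + £656,590 = £686,590
Enhancement: 100% of £686,590 = £686,590
Enhanced fine: £686,590 + £686,590 = £1,373,180
Cap at £3,091,000: £1,373,180 is within the cap, no reduction.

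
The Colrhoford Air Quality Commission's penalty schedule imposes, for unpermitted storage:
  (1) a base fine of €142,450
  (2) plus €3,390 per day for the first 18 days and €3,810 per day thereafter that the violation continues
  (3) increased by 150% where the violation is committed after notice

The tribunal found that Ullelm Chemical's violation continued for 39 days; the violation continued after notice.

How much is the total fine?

Civil penalty: €708,700

First 18 days: 18 × €3,390 = €61,020
Remaining days: (39 − 18) × €3,810 = €80,010
Per-day component: €61,020 + €80,010 = €141,030
Base plus per-day: €142,450 + €141,030 = €283,480
Enhancement: 150% of €283,480 = €425,220
Enhanced fine: €283,480 + €425,220 = €708,700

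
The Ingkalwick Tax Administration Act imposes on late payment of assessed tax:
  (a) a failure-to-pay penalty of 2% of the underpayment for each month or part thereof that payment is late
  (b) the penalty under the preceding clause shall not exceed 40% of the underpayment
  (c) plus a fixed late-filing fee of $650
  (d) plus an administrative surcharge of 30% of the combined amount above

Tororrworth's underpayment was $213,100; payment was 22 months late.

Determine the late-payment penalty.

Accrued rate: 2% × 22 = 44%, capped at 40% → 40%
Failure-to-pay penalty: 40% of $213,100 = $85,240
Penalty before surcharge: $85,240 + $650 = $85,890
Administrative surcharge: 30% of $85,890 = $25,767
Total penalty: $85,890 + $25,767 = $111,657

$111,657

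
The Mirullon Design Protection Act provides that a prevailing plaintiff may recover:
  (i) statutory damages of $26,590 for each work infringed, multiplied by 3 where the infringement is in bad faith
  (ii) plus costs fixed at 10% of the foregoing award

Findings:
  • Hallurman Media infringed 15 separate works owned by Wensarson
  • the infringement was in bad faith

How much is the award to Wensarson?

Statutory damages: 15 × $26,590 = $398,850
Trebled: 3 × $398,850 = $1,196,550
Costs: 10% of $1,196,550 = $119,655
Award plus costs: $1,196,550 + $119,655 = $1,316,205

$1,316,205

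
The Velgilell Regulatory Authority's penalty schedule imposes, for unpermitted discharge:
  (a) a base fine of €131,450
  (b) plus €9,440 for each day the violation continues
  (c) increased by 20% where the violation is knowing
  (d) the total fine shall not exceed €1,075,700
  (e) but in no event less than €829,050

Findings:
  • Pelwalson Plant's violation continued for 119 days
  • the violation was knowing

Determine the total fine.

€1,075,700

Per-day component: 119 × €9,440 = €1,123,360
Base plus per-day: €131,450 + €1,123,360 = €1,254,810
Enhancement: 20% of €1,254,810 = €250,962
Enhanced fine: €1,254,810 + €250,962 = €1,505,772
Cap at €1,075,700: €1,505,772 exceeds the cap → €1,075,700
Minimum €829,050: €1,075,700 meets the minimum, no increase.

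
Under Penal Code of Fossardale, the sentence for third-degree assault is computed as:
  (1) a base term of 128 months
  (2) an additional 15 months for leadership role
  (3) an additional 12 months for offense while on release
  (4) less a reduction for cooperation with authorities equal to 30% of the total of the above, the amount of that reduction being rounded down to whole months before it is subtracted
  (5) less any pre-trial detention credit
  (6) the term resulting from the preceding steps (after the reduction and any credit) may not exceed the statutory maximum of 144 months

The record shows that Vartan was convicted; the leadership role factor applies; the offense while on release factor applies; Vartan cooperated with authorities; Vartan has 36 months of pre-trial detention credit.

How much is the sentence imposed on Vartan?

Leadership role enhancement: +15 months
Offense while on release enhancement: +12 months
Adjusted term: 128 months + 15 months + 12 months = 155 months
Cooperation with authorities reduction: 30% of 155 months = 46 months (rounded down)
After reduction: 155 − 46 = 109 months
Less pre-trial detention credit: 109 months − 36 months = 73 months
Cap at 144 months: 73 months is within the cap, no reduction.

73 months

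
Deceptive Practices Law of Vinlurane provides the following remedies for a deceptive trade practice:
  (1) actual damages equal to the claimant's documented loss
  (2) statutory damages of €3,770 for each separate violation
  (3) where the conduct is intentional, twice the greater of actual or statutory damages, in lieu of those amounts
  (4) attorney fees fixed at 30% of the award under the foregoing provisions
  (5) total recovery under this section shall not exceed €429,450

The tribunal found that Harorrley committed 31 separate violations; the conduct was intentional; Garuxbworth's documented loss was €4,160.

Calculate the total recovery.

€303,862

Statutory damages: 31 × €3,770 = €116,870
Greater of actual damages (€4,160) or statutory damages (€116,870): €116,870
Doubled: 2 × €116,870 = €233,740
Attorney fees: 30% of €233,740 = €70,122
Total before cap: €233,740 + €70,122 = €303,862
Cap at €429,450: €303,862 is within the cap, no reduction.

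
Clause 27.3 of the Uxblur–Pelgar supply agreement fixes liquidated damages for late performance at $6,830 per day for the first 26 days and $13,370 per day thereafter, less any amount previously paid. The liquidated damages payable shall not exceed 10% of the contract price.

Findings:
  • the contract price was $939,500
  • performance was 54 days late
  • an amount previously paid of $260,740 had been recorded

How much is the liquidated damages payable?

First 26 days: 26 × $6,830 = $177,580
Remaining days: (54 − 26) × $13,370 = $374,360
Accrued per-day damages: $177,580 + $374,360 = $551,940
Less amount previously paid: $551,940 − $260,740 = $291,200
Cap: 10% of $939,500 = $93,950
Cap at $93,950: $291,200 exceeds the cap → $93,950

Liquidated damages: $93,950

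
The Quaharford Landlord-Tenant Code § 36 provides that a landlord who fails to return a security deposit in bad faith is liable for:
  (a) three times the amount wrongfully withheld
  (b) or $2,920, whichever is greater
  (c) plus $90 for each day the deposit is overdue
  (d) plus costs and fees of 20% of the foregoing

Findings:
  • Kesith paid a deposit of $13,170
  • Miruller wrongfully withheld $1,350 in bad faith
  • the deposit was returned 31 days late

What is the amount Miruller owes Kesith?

$8,208

Trebled: 3 × $1,350 = $4,050
Minimum $2,920: $4,050 meets the minimum, no increase.
Late-return penalty: 31 × $90 = $2,790
Damages plus late penalty: $4,050 + $2,790 = $6,840
Costs and fees: 20% of $6,840 = $1,368
Total recovery: $6,840 + $1,368 = $8,208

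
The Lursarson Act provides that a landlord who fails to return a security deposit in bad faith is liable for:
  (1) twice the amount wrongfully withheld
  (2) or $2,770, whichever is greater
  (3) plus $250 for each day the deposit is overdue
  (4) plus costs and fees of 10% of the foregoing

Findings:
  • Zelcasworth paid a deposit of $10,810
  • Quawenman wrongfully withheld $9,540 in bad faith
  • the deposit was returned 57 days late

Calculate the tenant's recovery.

Doubled: 2 × $9,540 = $19,080
Minimum $2,770: $19,080 meets the minimum, no increase.
Late-return penalty: 57 × $250 = $14,250
Damages plus late penalty: $19,080 + $14,250 = $33,330
Costs and fees: 10% of $33,330 = $3,333
Total recovery: $33,330 + $3,333 = $36,663

$36,663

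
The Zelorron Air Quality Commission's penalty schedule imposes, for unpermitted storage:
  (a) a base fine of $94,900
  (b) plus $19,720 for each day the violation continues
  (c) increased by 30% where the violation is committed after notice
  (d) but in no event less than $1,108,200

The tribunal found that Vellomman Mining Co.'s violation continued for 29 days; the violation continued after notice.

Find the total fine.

Civil penalty: $1,108,200

Per-day component: 29 × $19,720 = $571,880
Base plus per-day: $94,900 + $571,880 = $666,780
Enhancement: 30% of $666,780 = $200,034
Enhanced fine: $666,780 + $200,034 = $866,814
Minimum $1,108,200: $866,814 is below the minimum → $1,108,200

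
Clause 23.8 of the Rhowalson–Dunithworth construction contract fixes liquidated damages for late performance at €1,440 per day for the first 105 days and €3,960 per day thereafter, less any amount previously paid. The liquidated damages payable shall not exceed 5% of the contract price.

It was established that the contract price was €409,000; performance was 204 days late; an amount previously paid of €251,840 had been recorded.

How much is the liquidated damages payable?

€20,450

First 105 days: 105 × €1,440 = €151,200
Remaining days: (204 − 105) × €3,960 = €392,040
Accrued per-day damages: €151,200 + €392,040 = €543,240
Less amount previously paid: €543,240 − €251,840 = €291,400
Cap: 5% of €409,000 = €20,450
Cap at €20,450: €291,400 exceeds the cap → €20,450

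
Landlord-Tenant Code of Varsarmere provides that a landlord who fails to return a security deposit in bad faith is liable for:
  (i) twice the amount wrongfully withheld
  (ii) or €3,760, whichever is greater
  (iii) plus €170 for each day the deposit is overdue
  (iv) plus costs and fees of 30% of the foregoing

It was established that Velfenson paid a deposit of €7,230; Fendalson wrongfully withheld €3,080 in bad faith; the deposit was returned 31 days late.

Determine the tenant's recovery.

€14,859

Doubled: 2 × €3,080 = €6,160
Minimum €3,760: €6,160 meets the minimum, no increase.
Late-return penalty: 31 × €170 = €5,270
Damages plus late penalty: €6,160 + €5,270 = €11,430
Costs and fees: 30% of €11,430 = €3,429
Total recovery: €11,430 + €3,429 = €14,859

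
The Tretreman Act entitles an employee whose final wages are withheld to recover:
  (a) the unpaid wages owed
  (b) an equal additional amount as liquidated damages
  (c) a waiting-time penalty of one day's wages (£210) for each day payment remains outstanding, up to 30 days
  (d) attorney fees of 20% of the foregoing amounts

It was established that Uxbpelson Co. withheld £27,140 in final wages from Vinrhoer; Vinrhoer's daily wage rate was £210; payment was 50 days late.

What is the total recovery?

£72,696

Liquidated damages (equal amount): £27,140
Penalty days: min(50, 30) = 30
Waiting-time penalty: 30 × £210 = £6,300
Subtotal: £27,140 + £27,140 + £6,300 = £60,580
Attorney fees: 20% of £60,580 = £12,116
Total award: £60,580 + £12,116 = £72,696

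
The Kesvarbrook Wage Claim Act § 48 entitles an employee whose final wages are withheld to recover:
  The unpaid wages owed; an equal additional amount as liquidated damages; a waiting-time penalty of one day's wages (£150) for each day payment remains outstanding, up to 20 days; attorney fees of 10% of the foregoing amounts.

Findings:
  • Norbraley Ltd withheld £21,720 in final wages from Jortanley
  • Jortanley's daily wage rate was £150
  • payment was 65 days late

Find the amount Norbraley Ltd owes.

Liquidated damages (equal amount): £21,720
Penalty days: min(65, 20) = 20
Waiting-time penalty: 20 × £150 = £3,000
Subtotal: £21,720 + £21,720 + £3,000 = £46,440
Attorney fees: 10% of £46,440 = £4,644
Total award: £46,440 + £4,644 = £51,084

£51,084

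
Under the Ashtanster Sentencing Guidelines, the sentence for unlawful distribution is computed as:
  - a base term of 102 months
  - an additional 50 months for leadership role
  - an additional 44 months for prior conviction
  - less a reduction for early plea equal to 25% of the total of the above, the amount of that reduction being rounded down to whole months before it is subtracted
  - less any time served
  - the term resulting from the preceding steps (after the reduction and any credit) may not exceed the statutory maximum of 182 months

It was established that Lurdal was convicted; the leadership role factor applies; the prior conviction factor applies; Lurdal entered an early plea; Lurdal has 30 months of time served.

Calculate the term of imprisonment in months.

Sentence: 117 months

Leadership role enhancement: +50 months
Prior conviction enhancement: +44 months
Adjusted term: 102 months + 50 months + 44 months = 196 months
Early plea reduction: 25% of 196 months = 49 months (rounded down)
After reduction: 196 − 49 = 147 months
Less time served: 147 months − 30 months = 117 months
Cap at 182 months: 117 months is within the cap, no reduction.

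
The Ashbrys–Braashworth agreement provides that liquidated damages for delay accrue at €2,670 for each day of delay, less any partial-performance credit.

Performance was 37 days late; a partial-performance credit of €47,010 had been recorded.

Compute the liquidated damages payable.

Per-day damages: 37 × €2,670 = €98,790
Less partial-performance credit: €98,790 − €47,010 = €51,780

€51,780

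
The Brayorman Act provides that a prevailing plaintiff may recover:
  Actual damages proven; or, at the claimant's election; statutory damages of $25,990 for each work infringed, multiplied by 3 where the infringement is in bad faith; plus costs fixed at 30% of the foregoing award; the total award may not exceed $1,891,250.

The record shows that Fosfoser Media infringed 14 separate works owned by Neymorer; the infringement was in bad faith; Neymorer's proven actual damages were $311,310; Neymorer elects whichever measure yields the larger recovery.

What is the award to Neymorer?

Statutory damages: 14 × $25,990 = $363,860
Trebled: 3 × $363,860 = $1,091,580
Greater of actual damages ($311,310) or enhanced statutory damages ($1,091,580): $1,091,580
Costs: 30% of $1,091,580 = $327,474
Award plus costs: $1,091,580 + $327,474 = $1,419,054
Cap at $1,891,250: $1,419,054 is within the cap, no reduction.

$1,419,054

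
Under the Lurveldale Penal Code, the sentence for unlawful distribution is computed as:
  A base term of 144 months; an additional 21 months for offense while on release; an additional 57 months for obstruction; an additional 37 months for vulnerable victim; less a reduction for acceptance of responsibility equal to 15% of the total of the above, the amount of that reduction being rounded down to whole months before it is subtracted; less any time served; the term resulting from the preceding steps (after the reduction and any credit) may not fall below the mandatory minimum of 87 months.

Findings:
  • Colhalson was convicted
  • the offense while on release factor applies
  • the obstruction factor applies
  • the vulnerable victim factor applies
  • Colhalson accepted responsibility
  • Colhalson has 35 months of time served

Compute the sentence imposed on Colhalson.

Offense while on release enhancement: +21 months
Obstruction enhancement: +57 months
Vulnerable victim enhancement: +37 months
Adjusted term: 144 months + 21 months + 57 months + 37 months = 259 months
Acceptance of responsibility reduction: 15% of 259 months = 38 months (rounded down)
After reduction: 259 − 38 = 221 months
Less time served: 221 months − 35 months = 186 months
Minimum 87 months: 186 months meets the minimum, no increase.

186 months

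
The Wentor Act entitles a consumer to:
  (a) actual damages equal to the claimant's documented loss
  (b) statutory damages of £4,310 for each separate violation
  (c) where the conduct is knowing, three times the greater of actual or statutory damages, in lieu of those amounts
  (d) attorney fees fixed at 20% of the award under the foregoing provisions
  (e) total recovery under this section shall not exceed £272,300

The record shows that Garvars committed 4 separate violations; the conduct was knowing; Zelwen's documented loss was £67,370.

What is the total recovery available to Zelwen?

£242,532

Statutory damages: 4 × £4,310 = £17,240
Greater of actual damages (£67,370) or statutory damages (£17,240): £67,370
Trebled: 3 × £67,370 = £202,110
Attorney fees: 20% of £202,110 = £40,422
Total before cap: £202,110 + £40,422 = £242,532
Cap at £272,300: £242,532 is within the cap, no reduction.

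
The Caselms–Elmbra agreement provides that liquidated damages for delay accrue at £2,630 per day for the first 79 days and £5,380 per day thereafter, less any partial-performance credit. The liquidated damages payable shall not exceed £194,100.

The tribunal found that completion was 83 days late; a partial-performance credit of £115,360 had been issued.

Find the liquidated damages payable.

£113,930

First 79 days: 79 × £2,630 = £207,770
Remaining days: (83 − 79) × £5,380 = £21,520
Accrued per-day damages: £207,770 + £21,520 = £229,290
Less partial-performance credit: £229,290 − £115,360 = £113,930
Cap at £194,100: £113,930 is within the cap, no reduction.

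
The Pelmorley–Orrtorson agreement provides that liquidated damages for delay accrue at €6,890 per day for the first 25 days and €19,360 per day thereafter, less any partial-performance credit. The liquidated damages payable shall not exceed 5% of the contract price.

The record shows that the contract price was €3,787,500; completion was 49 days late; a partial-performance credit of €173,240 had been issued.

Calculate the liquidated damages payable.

First 25 days: 25 × €6,890 = €172,250
Remaining days: (49 − 25) × €19,360 = €464,640
Accrued per-day damages: €172,250 + €464,640 = €636,890
Less partial-performance credit: €636,890 − €173,240 = €463,650
Cap: 5% of €3,787,500 = €189,375
Cap at €189,375: €463,650 exceeds the cap → €189,375

€189,375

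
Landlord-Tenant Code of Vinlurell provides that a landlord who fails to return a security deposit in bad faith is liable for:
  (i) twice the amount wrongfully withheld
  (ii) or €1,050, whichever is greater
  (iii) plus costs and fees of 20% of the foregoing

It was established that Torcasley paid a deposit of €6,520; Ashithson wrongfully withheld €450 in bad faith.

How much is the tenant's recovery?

Doubled: 2 × €450 = €900
Minimum €1,050: €900 is below the minimum → €1,050
Costs and fees: 20% of €1,050 = €210
Total recovery: €1,050 + €210 = €1,260

€1,260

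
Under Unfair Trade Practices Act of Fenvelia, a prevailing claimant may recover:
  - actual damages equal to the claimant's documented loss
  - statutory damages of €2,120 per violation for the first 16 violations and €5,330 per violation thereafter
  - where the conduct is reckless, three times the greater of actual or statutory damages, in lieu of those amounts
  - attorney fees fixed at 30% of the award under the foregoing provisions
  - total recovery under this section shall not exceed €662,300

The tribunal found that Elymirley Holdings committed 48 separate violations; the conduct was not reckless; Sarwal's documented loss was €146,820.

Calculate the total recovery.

First 16 violations: 16 × €2,120 = €33,920
Remaining violations: (48 − 16) × €5,330 = €170,560
Statutory damages: €33,920 + €170,560 = €204,480
Conduct not reckless: the in-lieu enhancement does not apply.
Actual plus statutory damages: €146,820 + €204,480 = €351,300
Attorney fees: 30% of €351,300 = €105,390
Total before cap: €351,300 + €105,390 = €456,690
Cap at €662,300: €456,690 is within the cap, no reduction.

€456,690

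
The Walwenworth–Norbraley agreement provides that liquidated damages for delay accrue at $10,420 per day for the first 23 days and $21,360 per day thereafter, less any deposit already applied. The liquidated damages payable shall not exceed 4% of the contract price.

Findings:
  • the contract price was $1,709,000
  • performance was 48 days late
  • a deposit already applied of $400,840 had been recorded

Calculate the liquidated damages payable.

$68,360

First 23 days: 23 × $10,420 = $239,660
Remaining days: (48 − 23) × $21,360 = $534,000
Accrued per-day damages: $239,660 + $534,000 = $773,660
Less deposit already applied: $773,660 − $400,840 = $372,820
Cap: 4% of $1,709,000 = $68,360
Cap at $68,360: $372,820 exceeds the cap → $68,360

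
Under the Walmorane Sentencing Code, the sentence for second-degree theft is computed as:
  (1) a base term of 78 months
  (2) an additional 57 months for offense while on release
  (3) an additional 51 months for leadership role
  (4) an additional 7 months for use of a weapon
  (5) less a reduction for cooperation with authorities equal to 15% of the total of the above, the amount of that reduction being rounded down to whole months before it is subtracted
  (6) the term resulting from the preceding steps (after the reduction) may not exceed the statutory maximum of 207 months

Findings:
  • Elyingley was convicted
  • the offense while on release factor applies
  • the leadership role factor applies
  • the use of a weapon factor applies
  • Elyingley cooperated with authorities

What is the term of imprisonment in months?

165 months

Offense while on release enhancement: +57 months
Leadership role enhancement: +51 months
Use of a weapon enhancement: +7 months
Adjusted term: 78 months + 57 months + 51 months + 7 months = 193 months
Cooperation with authorities reduction: 15% of 193 months = 28 months (rounded down)
After reduction: 193 − 28 = 165 months
Cap at 207 months: 165 months is within the cap, no reduction.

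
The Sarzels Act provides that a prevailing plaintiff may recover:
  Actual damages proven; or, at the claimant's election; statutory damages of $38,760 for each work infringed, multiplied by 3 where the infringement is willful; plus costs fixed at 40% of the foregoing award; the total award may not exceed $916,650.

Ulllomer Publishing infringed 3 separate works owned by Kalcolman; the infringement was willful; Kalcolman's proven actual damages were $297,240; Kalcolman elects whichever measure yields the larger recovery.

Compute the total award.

$488,376

Statutory damages: 3 × $38,760 = $116,280
Trebled: 3 × $116,280 = $348,840
Greater of actual damages ($297,240) or enhanced statutory damages ($348,840): $348,840
Costs: 40% of $348,840 = $139,536
Award plus costs: $348,840 + $139,536 = $488,376
Cap at $916,650: $488,376 is within the cap, no reduction.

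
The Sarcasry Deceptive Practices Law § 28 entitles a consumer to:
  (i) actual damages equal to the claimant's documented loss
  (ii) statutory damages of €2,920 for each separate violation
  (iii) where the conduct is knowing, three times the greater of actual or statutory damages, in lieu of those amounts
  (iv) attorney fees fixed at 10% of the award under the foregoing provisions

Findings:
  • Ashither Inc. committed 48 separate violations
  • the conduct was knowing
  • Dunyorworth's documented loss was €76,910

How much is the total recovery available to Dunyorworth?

€462,528

Statutory damages: 48 × €2,920 = €140,160
Greater of actual damages (€76,910) or statutory damages (€140,160): €140,160
Trebled: 3 × €140,160 = €420,480
Attorney fees: 10% of €420,480 = €42,048
Total recovery: €420,480 + €42,048 = €462,528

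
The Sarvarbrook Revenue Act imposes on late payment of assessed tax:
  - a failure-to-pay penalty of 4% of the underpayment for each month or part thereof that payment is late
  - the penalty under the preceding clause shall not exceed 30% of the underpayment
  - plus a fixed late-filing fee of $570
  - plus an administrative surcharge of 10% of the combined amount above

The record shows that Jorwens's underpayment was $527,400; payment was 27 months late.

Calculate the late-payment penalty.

$174,669

Accrued rate: 4% × 27 = 108%, capped at 30% → 30%
Failure-to-pay penalty: 30% of $527,400 = $158,220
Penalty before surcharge: $158,220 + $570 = $158,790
Administrative surcharge: 10% of $158,790 = $15,879
Total penalty: $158,790 + $15,879 = $174,669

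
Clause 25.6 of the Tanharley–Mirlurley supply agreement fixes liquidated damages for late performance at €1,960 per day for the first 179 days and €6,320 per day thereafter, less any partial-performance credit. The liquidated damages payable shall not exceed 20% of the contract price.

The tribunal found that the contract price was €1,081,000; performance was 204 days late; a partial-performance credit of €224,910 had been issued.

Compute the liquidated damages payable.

€216,200

First 179 days: 179 × €1,960 = €350,840
Remaining days: (204 − 179) × €6,320 = €158,000
Accrued per-day damages: €350,840 + €158,000 = €508,840
Less partial-performance credit: €508,840 − €224,910 = €283,930
Cap: 20% of €1,081,000 = €216,200
Cap at €216,200: €283,930 exceeds the cap → €216,200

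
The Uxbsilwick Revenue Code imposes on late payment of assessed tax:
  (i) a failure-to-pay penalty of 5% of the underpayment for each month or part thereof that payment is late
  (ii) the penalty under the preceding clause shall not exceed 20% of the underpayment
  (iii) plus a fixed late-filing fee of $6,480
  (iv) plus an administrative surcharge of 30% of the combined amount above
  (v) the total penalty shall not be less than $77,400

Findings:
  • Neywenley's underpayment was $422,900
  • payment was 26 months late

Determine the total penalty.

$118,378

Accrued rate: 5% × 26 = 130%, capped at 20% → 20%
Failure-to-pay penalty: 20% of $422,900 = $84,580
Penalty before surcharge: $84,580 + $6,480 = $91,060
Administrative surcharge: 30% of $91,060 = $27,318
Total penalty: $91,060 + $27,318 = $118,378
Minimum $77,400: $118,378 meets the minimum, no increase.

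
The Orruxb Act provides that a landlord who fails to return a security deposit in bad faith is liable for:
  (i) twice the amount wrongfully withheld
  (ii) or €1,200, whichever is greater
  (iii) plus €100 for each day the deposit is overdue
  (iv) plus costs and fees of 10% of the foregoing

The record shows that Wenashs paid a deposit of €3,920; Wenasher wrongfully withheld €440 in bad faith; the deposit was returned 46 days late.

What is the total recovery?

Doubled: 2 × €440 = €880
Minimum €1,200: €880 is below the minimum → €1,200
Late-return penalty: 46 × €100 = €4,600
Damages plus late penalty: €1,200 + €4,600 = €5,800
Costs and fees: 10% of €5,800 = €580
Total recovery: €5,800 + €580 = €6,380

€6,380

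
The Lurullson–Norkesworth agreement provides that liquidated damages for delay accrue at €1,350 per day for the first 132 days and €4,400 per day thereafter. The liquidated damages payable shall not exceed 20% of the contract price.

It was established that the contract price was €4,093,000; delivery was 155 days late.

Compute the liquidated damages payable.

Liquidated damages: €279,400

First 132 days: 132 × €1,350 = €178,200
Remaining days: (155 − 132) × €4,400 = €101,200
Accrued per-day damages: €178,200 + €101,200 = €279,400
Cap: 20% of €4,093,000 = €818,600
Cap at €818,600: €279,400 is within the cap, no reduction.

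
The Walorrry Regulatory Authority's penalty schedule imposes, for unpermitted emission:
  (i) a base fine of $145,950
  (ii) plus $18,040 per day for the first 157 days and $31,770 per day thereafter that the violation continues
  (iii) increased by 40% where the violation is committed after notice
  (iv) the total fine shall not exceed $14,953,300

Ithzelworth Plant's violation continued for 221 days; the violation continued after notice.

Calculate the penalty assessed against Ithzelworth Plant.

$7,016,114

First 157 days: 157 × $18,040 = $2,832,280
Remaining days: (221 − 157) × $31,770 = $2,033,280
Per-day component: $2,832,280 + $2,033,280 = $4,865,560
Base plus per-day: $145,950 + $4,865,560 = $5,011,510
Enhancement: 40% of $5,011,510 = $2,004,604
Enhanced fine: $5,011,510 + $2,004,604 = $7,016,114
Cap at $14,953,300: $7,016,114 is within the cap, no reduction.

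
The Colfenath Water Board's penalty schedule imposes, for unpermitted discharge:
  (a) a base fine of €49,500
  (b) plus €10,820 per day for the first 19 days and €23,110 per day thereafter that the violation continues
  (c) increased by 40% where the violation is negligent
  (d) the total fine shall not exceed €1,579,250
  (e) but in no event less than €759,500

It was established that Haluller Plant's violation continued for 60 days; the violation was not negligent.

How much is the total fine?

€1,202,590

First 19 days: 19 × €10,820 = €205,580
Remaining days: (60 − 19) × €23,110 = €947,510
Per-day component: €205,580 + €947,510 = €1,153,090
Base plus per-day: €49,500 + €1,153,090 = €1,202,590
The violation was not negligent: no 40% increase.
Cap at €1,579,250: €1,202,590 is within the cap, no reduction.
Minimum €759,500: €1,202,590 meets the minimum, no increase.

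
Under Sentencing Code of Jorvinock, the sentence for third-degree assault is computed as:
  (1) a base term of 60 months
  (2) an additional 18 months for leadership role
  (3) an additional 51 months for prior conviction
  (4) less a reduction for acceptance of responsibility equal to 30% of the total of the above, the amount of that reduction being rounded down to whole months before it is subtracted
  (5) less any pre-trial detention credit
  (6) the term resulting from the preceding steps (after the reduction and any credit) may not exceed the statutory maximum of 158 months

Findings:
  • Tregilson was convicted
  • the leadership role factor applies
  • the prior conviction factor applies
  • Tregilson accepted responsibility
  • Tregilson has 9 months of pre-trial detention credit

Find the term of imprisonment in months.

Leadership role enhancement: +18 months
Prior conviction enhancement: +51 months
Adjusted term: 60 months + 18 months + 51 months = 129 months
Acceptance of responsibility reduction: 30% of 129 months = 38 months (rounded down)
After reduction: 129 − 38 = 91 months
Less pre-trial detention credit: 91 months − 9 months = 82 months
Cap at 158 months: 82 months is within the cap, no reduction.

82 months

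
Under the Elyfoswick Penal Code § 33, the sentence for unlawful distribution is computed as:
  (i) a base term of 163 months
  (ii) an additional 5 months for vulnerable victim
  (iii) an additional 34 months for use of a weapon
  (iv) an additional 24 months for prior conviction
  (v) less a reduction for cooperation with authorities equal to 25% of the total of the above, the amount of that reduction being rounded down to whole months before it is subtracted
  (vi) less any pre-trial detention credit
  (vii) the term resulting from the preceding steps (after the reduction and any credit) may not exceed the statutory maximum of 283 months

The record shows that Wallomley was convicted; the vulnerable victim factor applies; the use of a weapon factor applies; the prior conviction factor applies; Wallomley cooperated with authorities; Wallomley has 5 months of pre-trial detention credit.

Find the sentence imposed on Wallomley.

Vulnerable victim enhancement: +5 months
Use of a weapon enhancement: +34 months
Prior conviction enhancement: +24 months
Adjusted term: 163 months + 5 months + 34 months + 24 months = 226 months
Cooperation with authorities reduction: 25% of 226 months = 56 months (rounded down)
After reduction: 226 − 56 = 170 months
Less pre-trial detention credit: 170 months − 5 months = 165 months
Cap at 283 months: 165 months is within the cap, no reduction.

165 months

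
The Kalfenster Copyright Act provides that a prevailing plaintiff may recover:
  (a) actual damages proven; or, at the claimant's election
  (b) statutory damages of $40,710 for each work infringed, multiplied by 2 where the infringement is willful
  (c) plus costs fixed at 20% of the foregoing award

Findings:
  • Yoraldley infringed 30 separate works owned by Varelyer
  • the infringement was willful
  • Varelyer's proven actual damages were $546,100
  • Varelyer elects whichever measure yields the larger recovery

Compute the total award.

Statutory damages: 30 × $40,710 = $1,221,300
Doubled: 2 × $1,221,300 = $2,442,600
Greater of actual damages ($546,100) or enhanced statutory damages ($2,442,600): $2,442,600
Costs: 20% of $2,442,600 = $488,520
Award plus costs: $2,442,600 + $488,520 = $2,931,120

$2,931,120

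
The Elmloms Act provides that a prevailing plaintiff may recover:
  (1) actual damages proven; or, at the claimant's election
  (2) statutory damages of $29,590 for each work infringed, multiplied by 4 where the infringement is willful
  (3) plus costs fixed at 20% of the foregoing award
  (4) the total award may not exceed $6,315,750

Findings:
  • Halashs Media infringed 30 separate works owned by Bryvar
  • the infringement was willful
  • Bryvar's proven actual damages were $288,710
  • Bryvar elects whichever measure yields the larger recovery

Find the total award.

Statutory damages: 30 × $29,590 = $887,700
Multiplied by 4: 4 × $887,700 = $3,550,800
Greater of actual damages ($288,710) or enhanced statutory damages ($3,550,800): $3,550,800
Costs: 20% of $3,550,800 = $710,160
Award plus costs: $3,550,800 + $710,160 = $4,260,960
Cap at $6,315,750: $4,260,960 is within the cap, no reduction.

$4,260,960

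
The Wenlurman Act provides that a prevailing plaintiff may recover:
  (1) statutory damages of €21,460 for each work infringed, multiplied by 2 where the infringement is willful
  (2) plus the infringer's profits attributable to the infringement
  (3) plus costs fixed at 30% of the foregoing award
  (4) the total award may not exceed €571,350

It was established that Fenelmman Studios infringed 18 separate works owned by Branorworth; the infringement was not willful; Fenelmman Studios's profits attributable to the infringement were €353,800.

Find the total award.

€571,350

Statutory damages: 18 × €21,460 = €386,280
Infringement not willful: no ×2 enhancement.
Combined award: €386,280 + €353,800 = €740,080
Costs: 30% of €740,080 = €222,024
Award plus costs: €740,080 + €222,024 = €962,104
Cap at €571,350: €962,104 exceeds the cap → €571,350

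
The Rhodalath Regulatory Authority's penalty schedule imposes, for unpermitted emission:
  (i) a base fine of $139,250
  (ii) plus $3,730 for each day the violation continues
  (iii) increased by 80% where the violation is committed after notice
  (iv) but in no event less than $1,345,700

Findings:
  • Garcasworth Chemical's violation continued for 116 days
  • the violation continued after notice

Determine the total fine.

$1,345,700

Per-day component: 116 × $3,730 = $432,680
Base plus per-day: $139,250 + $432,680 = $571,930
Enhancement: 80% of $571,930 = $457,544
Enhanced fine: $571,930 + $457,544 = $1,029,474
Minimum $1,345,700: $1,029,474 is below the minimum → $1,345,700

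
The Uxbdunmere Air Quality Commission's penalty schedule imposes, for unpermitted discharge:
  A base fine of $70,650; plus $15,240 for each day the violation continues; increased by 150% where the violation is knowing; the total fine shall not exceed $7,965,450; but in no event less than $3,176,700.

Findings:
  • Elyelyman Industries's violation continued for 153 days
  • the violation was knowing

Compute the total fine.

Per-day component: 153 × $15,240 = $2,331,720
Base plus per-day: $70,650 + $2,331,720 = $2,402,370
Enhancement: 150% of $2,402,370 = $3,603,555
Enhanced fine: $2,402,370 + $3,603,555 = $6,005,925
Cap at $7,965,450: $6,005,925 is within the cap, no reduction.
Minimum $3,176,700: $6,005,925 meets the minimum, no increase.

$6,005,925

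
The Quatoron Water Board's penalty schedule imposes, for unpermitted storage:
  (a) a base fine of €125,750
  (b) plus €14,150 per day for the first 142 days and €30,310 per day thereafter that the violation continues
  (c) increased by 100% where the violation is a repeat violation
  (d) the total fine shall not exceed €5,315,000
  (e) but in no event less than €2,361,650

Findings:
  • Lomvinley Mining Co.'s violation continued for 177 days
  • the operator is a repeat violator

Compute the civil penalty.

Civil penalty: €5,315,000

First 142 days: 142 × €14,150 = €2,009,300
Remaining days: (177 − 142) × €30,310 = €1,060,850
Per-day component: €2,009,300 + €1,060,850 = €3,070,150
Base plus per-day: €125,750 + €3,070,150 = €3,195,900
Enhancement: 100% of €3,195,900 = €3,195,900
Enhanced fine: €3,195,900 + €3,195,900 = €6,391,800
Cap at €5,315,000: €6,391,800 exceeds the cap → €5,315,000
Minimum €2,361,650: €5,315,000 meets the minimum, no increase.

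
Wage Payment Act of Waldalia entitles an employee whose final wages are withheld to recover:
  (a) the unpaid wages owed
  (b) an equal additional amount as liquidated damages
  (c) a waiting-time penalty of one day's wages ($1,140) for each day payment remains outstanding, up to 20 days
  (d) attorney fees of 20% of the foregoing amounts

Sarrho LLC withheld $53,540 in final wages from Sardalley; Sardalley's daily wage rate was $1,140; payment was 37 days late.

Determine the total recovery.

$155,856

Liquidated damages (equal amount): $53,540
Penalty days: min(37, 20) = 20
Waiting-time penalty: 20 × $1,140 = $22,800
Subtotal: $53,540 + $53,540 + $22,800 = $129,880
Attorney fees: 20% of $129,880 = $25,976
Total award: $129,880 + $25,976 = $155,856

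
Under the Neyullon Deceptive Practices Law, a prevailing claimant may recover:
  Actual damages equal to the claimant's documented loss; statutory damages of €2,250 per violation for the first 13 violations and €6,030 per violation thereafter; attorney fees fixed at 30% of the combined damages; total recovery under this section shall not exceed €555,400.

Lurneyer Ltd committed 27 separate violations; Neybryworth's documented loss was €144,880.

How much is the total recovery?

€336,115

First 13 violations: 13 × €2,250 = €29,250
Remaining violations: (27 − 13) × €6,030 = €84,420
Statutory damages: €29,250 + €84,420 = €113,670
Combined damages: €144,880 + €113,670 = €258,550
Attorney fees: 30% of €258,550 = €77,565
Total before cap: €258,550 + €77,565 = €336,115
Cap at €555,400: €336,115 is within the cap, no reduction.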